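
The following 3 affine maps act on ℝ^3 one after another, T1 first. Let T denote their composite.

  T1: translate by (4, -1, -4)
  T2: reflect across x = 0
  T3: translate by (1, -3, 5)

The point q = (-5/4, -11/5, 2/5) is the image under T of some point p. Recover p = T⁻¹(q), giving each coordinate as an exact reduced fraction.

T1 = [1 0 0 4; 0 1 0 -1; 0 0 1 -4; 0 0 0 1]
T2·T1 = [-1 0 0 -4; 0 1 0 -1; 0 0 1 -4; 0 0 0 1]
T3·…·T1 = [-1 0 0 -3; 0 1 0 -4; 0 0 1 1; 0 0 0 1]
det M = -1; M⁻¹ = [-1 0 0 -3; 0 1 0 4; 0 0 1 -1; 0 0 0 1]
M⁻¹ · (-5/4, -11/5, 2/5)ᵀ = (-7/4, 9/5, -3/5)ᵀ

p = (-7/4, 9/5, -3/5)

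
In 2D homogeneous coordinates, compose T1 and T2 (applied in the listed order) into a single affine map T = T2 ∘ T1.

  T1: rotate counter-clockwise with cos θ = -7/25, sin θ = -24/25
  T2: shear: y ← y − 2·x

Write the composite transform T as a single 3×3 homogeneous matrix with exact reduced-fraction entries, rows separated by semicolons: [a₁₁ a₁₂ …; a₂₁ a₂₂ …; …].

T = [-7/25 24/25 0; -2/5 -11/5 0; 0 0 1]

T1 = [-7/25 24/25 0; -24/25 -7/25 0; 0 0 1]
T2·T1 = [-7/25 24/25 0; -2/5 -11/5 0; 0 0 1]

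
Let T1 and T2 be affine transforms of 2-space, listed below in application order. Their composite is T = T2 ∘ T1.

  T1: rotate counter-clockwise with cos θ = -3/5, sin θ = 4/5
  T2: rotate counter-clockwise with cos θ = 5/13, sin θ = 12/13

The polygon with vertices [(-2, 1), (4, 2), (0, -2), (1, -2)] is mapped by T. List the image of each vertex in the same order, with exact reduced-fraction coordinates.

image vertices: (142/65, -31/65), (-44/13, -38/13), (-32/65, 126/65), (-19/13, 22/13)

T1 rotate counter-clockwise with cos θ = -3/5, sin θ = 4/5: (-2, 1) → (2/5, -11/5); (4, 2) → (-4, 2); (0, -2) → (8/5, 6/5); (1, -2) → (1, 2)
T2 rotate counter-clockwise with cos θ = 5/13, sin θ = 12/13: (2/5, -11/5) → (142/65, -31/65); (-4, 2) → (-44/13, -38/13); (8/5, 6/5) → (-32/65, 126/65); (1, 2) → (-19/13, 22/13)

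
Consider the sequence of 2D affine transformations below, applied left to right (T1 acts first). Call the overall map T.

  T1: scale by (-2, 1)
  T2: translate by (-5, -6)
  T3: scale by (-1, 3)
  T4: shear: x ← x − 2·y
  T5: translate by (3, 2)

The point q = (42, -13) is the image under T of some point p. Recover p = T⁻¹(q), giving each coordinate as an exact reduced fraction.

p = (2, 1)

T1 = [-2 0 0; 0 1 0; 0 0 1]
T2·T1 = [-2 0 -5; 0 1 -6; 0 0 1]
T3·…·T1 = [2 0 5; 0 3 -18; 0 0 1]
T4·…·T1 = [2 -6 41; 0 3 -18; 0 0 1]
T5·…·T1 = [2 -6 44; 0 3 -16; 0 0 1]
det M = 6; M⁻¹ = [1/2 1 -6; 0 1/3 16/3; 0 0 1]
M⁻¹ · (42, -13)ᵀ = (2, 1)ᵀ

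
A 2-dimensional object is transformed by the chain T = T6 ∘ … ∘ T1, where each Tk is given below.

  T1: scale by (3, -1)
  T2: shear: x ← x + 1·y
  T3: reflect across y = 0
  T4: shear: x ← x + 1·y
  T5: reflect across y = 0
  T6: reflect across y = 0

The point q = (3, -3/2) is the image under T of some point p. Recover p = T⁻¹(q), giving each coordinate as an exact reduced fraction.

T1 = [3 0 0; 0 -1 0; 0 0 1]
T2·T1 = [3 -1 0; 0 -1 0; 0 0 1]
T3·…·T1 = [3 -1 0; 0 1 0; 0 0 1]
T4·…·T1 = [3 0 0; 0 1 0; 0 0 1]
T5·…·T1 = [3 0 0; 0 -1 0; 0 0 1]
T6·…·T1 = [3 0 0; 0 1 0; 0 0 1]
det M = 3; M⁻¹ = [1/3 0 0; 0 1 0; 0 0 1]
M⁻¹ · (3, -3/2)ᵀ = (1, -3/2)ᵀ

p = (1, -3/2)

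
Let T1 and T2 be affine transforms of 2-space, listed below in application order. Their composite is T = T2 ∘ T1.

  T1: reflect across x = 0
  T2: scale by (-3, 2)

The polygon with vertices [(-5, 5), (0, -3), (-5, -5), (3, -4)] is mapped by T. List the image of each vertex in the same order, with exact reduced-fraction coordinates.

T1 reflect across x = 0: (-5, 5) → (5, 5); (0, -3) → (0, -3); (-5, -5) → (5, -5); (3, -4) → (-3, -4)
T2 scale by (-3, 2): (5, 5) → (-15, 10); (0, -3) → (0, -6); (5, -5) → (-15, -10); (-3, -4) → (9, -8)

image vertices: (-15, 10), (0, -6), (-15, -10), (9, -8)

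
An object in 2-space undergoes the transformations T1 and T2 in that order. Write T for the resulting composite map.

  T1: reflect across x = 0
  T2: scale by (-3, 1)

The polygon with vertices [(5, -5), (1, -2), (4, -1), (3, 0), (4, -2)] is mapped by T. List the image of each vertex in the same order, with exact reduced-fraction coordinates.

image vertices: (15, -5), (3, -2), (12, -1), (9, 0), (12, -2)

T1 reflect across x = 0: (5, -5) → (-5, -5); (1, -2) → (-1, -2); (4, -1) → (-4, -1); (3, 0) → (-3, 0); (4, -2) → (-4, -2)
T2 scale by (-3, 1): (-5, -5) → (15, -5); (-1, -2) → (3, -2); (-4, -1) → (12, -1); (-3, 0) → (9, 0); (-4, -2) → (12, -2)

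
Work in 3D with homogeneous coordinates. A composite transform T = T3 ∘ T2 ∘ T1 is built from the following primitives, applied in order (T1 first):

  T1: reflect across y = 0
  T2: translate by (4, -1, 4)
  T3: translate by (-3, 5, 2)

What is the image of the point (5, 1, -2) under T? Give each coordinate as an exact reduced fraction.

T1 reflect across y = 0: (5, 1, -2) → (5, -1, -2)
T2 translate by (4, -1, 4): (5, -1, -2) → (9, -2, 2)
T3 translate by (-3, 5, 2): (9, -2, 2) → (6, 3, 4)

T(p) = (6, 3, 4)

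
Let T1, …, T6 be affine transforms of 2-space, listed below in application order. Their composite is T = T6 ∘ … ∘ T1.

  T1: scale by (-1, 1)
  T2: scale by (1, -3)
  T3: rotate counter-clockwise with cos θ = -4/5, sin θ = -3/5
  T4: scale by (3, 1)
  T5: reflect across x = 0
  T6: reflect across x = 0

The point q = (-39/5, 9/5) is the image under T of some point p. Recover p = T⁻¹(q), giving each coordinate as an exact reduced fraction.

T1 = [-1 0 0; 0 1 0; 0 0 1]
T2·T1 = [-1 0 0; 0 -3 0; 0 0 1]
T3·…·T1 = [4/5 -9/5 0; 3/5 12/5 0; 0 0 1]
T4·…·T1 = [12/5 -27/5 0; 3/5 12/5 0; 0 0 1]
T5·…·T1 = [-12/5 27/5 0; 3/5 12/5 0; 0 0 1]
T6·…·T1 = [12/5 -27/5 0; 3/5 12/5 0; 0 0 1]
det M = 9; M⁻¹ = [4/15 3/5 0; -1/15 4/15 0; 0 0 1]
M⁻¹ · (-39/5, 9/5)ᵀ = (-1, 1)ᵀ

p = (-1, 1)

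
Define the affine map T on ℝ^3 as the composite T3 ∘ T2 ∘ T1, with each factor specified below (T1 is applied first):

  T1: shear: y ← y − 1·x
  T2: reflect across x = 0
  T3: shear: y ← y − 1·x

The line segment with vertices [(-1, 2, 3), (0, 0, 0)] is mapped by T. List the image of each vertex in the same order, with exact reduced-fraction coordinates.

T1 shear: y ← y − 1·x: (-1, 2, 3) → (-1, 3, 3); (0, 0, 0) → (0, 0, 0)
T2 reflect across x = 0: (-1, 3, 3) → (1, 3, 3); (0, 0, 0) → (0, 0, 0)
T3 shear: y ← y − 1·x: (1, 3, 3) → (1, 2, 3); (0, 0, 0) → (0, 0, 0)

image vertices: (1, 2, 3), (0, 0, 0)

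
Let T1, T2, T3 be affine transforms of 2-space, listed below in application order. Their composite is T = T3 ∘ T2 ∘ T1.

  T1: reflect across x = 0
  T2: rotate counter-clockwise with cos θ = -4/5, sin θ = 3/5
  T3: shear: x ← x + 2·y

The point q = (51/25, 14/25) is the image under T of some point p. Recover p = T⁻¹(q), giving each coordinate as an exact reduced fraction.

T1 = [-1 0 0; 0 1 0; 0 0 1]
T2·T1 = [4/5 -3/5 0; -3/5 -4/5 0; 0 0 1]
T3·…·T1 = [-2/5 -11/5 0; -3/5 -4/5 0; 0 0 1]
det M = -1; M⁻¹ = [4/5 -11/5 0; -3/5 2/5 0; 0 0 1]
M⁻¹ · (51/25, 14/25)ᵀ = (2/5, -1)ᵀ

p = (2/5, -1)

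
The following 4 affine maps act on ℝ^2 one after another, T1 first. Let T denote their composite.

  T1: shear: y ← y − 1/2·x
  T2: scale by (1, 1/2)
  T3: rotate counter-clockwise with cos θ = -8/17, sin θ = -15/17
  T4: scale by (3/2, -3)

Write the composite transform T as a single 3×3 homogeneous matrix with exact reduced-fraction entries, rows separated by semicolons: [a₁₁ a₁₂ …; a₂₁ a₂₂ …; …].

T1 = [1 0 0; -1/2 1 0; 0 0 1]
T2·T1 = [1 0 0; -1/4 1/2 0; 0 0 1]
T3·…·T1 = [-47/68 15/34 0; -13/17 -4/17 0; 0 0 1]
T4·…·T1 = [-141/136 45/68 0; 39/17 12/17 0; 0 0 1]

T = [-141/136 45/68 0; 39/17 12/17 0; 0 0 1]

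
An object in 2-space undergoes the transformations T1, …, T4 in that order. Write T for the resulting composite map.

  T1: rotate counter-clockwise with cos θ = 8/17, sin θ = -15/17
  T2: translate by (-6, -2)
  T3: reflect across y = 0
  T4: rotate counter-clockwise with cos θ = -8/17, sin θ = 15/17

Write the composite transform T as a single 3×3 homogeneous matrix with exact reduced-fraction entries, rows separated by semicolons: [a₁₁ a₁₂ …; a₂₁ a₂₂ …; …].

T1 = [8/17 15/17 0; -15/17 8/17 0; 0 0 1]
T2·T1 = [8/17 15/17 -6; -15/17 8/17 -2; 0 0 1]
T3·…·T1 = [8/17 15/17 -6; 15/17 -8/17 2; 0 0 1]
T4·…·T1 = [-1 0 18/17; 0 1 -106/17; 0 0 1]

T = [-1 0 18/17; 0 1 -106/17; 0 0 1]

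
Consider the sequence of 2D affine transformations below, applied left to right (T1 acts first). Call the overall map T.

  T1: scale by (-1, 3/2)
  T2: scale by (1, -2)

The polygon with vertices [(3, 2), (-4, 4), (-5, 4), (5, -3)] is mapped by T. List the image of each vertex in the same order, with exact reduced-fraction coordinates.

T1 scale by (-1, 3/2): (3, 2) → (-3, 3); (-4, 4) → (4, 6); (-5, 4) → (5, 6); (5, -3) → (-5, -9/2)
T2 scale by (1, -2): (-3, 3) → (-3, -6); (4, 6) → (4, -12); (5, 6) → (5, -12); (-5, -9/2) → (-5, 9)

image vertices: (-3, -6), (4, -12), (5, -12), (-5, 9)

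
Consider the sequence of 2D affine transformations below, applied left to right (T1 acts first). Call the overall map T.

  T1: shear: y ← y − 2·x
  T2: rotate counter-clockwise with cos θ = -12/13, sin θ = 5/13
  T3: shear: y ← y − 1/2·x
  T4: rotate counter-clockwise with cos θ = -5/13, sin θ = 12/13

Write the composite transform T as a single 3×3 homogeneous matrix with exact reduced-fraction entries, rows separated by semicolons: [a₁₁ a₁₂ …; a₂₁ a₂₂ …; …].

T1 = [1 0 0; -2 1 0; 0 0 1]
T2·T1 = [-2/13 -5/13 0; 29/13 -12/13 0; 0 0 1]
T3·…·T1 = [-2/13 -5/13 0; 30/13 -19/26 0; 0 0 1]
T4·…·T1 = [-350/169 139/169 0; -174/169 -25/338 0; 0 0 1]

T = [-350/169 139/169 0; -174/169 -25/338 0; 0 0 1]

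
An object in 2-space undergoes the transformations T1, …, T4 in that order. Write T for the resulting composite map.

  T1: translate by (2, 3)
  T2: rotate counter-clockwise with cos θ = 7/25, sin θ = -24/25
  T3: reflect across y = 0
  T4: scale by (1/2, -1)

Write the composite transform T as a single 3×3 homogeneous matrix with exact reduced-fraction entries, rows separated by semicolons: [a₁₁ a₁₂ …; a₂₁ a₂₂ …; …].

T1 = [1 0 2; 0 1 3; 0 0 1]
T2·T1 = [7/25 24/25 86/25; -24/25 7/25 -27/25; 0 0 1]
T3·…·T1 = [7/25 24/25 86/25; 24/25 -7/25 27/25; 0 0 1]
T4·…·T1 = [7/50 12/25 43/25; -24/25 7/25 -27/25; 0 0 1]

T = [7/50 12/25 43/25; -24/25 7/25 -27/25; 0 0 1]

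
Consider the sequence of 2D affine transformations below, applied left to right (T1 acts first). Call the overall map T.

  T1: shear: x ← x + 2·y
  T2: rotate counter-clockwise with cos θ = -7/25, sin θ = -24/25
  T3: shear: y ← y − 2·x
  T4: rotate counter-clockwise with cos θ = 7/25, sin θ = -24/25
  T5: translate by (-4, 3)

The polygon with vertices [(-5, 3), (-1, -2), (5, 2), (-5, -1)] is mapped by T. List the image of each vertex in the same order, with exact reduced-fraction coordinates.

image vertices: (-1249/125, -182/125), (1249/625, 3307/625), (-1481/125, 167/125), (27/25, 86/25)

T1 shear: x ← x + 2·y: (-5, 3) → (1, 3); (-1, -2) → (-5, -2); (5, 2) → (9, 2); (-5, -1) → (-7, -1)
T2 rotate counter-clockwise with cos θ = -7/25, sin θ = -24/25: (1, 3) → (13/5, -9/5); (-5, -2) → (-13/25, 134/25); (9, 2) → (-3/5, -46/5); (-7, -1) → (1, 7)
T3 shear: y ← y − 2·x: (13/5, -9/5) → (13/5, -7); (-13/25, 134/25) → (-13/25, 32/5); (-3/5, -46/5) → (-3/5, -8); (1, 7) → (1, 5)
T4 rotate counter-clockwise with cos θ = 7/25, sin θ = -24/25: (13/5, -7) → (-749/125, -557/125); (-13/25, 32/5) → (3749/625, 1432/625); (-3/5, -8) → (-981/125, -208/125); (1, 5) → (127/25, 11/25)
T5 translate by (-4, 3): (-749/125, -557/125) → (-1249/125, -182/125); (3749/625, 1432/625) → (1249/625, 3307/625); (-981/125, -208/125) → (-1481/125, 167/125); (127/25, 11/25) → (27/25, 86/25)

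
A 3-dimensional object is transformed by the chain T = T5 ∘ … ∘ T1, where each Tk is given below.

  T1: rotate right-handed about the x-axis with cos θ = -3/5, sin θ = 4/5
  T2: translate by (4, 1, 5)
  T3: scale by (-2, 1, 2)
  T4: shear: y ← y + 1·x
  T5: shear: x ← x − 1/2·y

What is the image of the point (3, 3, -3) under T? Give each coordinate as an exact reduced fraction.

T1 rotate right-handed about the x-axis with cos θ = -3/5, sin θ = 4/5: (3, 3, -3) → (3, 3/5, 21/5)
T2 translate by (4, 1, 5): (3, 3/5, 21/5) → (7, 8/5, 46/5)
T3 scale by (-2, 1, 2): (7, 8/5, 46/5) → (-14, 8/5, 92/5)
T4 shear: y ← y + 1·x: (-14, 8/5, 92/5) → (-14, -62/5, 92/5)
T5 shear: x ← x − 1/2·y: (-14, -62/5, 92/5) → (-39/5, -62/5, 92/5)

T(p) = (-39/5, -62/5, 92/5)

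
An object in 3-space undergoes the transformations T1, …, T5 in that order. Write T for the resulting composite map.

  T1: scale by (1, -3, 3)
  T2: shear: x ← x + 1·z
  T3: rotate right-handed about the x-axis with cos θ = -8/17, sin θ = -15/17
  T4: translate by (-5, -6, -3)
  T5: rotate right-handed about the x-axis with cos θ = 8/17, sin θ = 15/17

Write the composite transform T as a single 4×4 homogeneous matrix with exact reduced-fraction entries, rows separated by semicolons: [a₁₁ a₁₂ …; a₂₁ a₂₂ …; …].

T1 = [1 0 0 0; 0 -3 0 0; 0 0 3 0; 0 0 0 1]
T2·T1 = [1 0 3 0; 0 -3 0 0; 0 0 3 0; 0 0 0 1]
T3·…·T1 = [1 0 3 0; 0 24/17 45/17 0; 0 45/17 -24/17 0; 0 0 0 1]
T4·…·T1 = [1 0 3 -5; 0 24/17 45/17 -6; 0 45/17 -24/17 -3; 0 0 0 1]
T5·…·T1 = [1 0 3 -5; 0 -483/289 720/289 -3/17; 0 720/289 483/289 -114/17; 0 0 0 1]

T = [1 0 3 -5; 0 -483/289 720/289 -3/17; 0 720/289 483/289 -114/17; 0 0 0 1]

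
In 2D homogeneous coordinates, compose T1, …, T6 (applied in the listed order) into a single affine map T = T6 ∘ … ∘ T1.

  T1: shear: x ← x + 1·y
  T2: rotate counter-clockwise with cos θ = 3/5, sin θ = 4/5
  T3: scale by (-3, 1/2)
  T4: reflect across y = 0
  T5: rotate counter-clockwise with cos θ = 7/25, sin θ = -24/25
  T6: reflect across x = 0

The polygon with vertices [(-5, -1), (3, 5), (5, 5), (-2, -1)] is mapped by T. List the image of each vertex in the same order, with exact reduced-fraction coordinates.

image vertices: (-618/125, -1827/250), (648/125, 247/250), (174/25, 211/50), (-57/25, -123/50)

T1 shear: x ← x + 1·y: (-5, -1) → (-6, -1); (3, 5) → (8, 5); (5, 5) → (10, 5); (-2, -1) → (-3, -1)
T2 rotate counter-clockwise with cos θ = 3/5, sin θ = 4/5: (-6, -1) → (-14/5, -27/5); (8, 5) → (4/5, 47/5); (10, 5) → (2, 11); (-3, -1) → (-1, -3)
T3 scale by (-3, 1/2): (-14/5, -27/5) → (42/5, -27/10); (4/5, 47/5) → (-12/5, 47/10); (2, 11) → (-6, 11/2); (-1, -3) → (3, -3/2)
T4 reflect across y = 0: (42/5, -27/10) → (42/5, 27/10); (-12/5, 47/10) → (-12/5, -47/10); (-6, 11/2) → (-6, -11/2); (3, -3/2) → (3, 3/2)
T5 rotate counter-clockwise with cos θ = 7/25, sin θ = -24/25: (42/5, 27/10) → (618/125, -1827/250); (-12/5, -47/10) → (-648/125, 247/250); (-6, -11/2) → (-174/25, 211/50); (3, 3/2) → (57/25, -123/50)
T6 reflect across x = 0: (618/125, -1827/250) → (-618/125, -1827/250); (-648/125, 247/250) → (648/125, 247/250); (-174/25, 211/50) → (174/25, 211/50); (57/25, -123/50) → (-57/25, -123/50)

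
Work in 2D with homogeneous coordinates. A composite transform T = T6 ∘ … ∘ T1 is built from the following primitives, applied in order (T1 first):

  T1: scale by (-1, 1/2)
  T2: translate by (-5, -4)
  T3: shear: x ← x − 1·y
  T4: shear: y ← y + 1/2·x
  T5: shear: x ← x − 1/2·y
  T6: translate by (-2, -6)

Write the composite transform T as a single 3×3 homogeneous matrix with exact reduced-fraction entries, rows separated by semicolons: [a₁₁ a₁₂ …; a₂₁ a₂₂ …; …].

T1 = [-1 0 0; 0 1/2 0; 0 0 1]
T2·T1 = [-1 0 -5; 0 1/2 -4; 0 0 1]
T3·…·T1 = [-1 -1/2 -1; 0 1/2 -4; 0 0 1]
T4·…·T1 = [-1 -1/2 -1; -1/2 1/4 -9/2; 0 0 1]
T5·…·T1 = [-3/4 -5/8 5/4; -1/2 1/4 -9/2; 0 0 1]
T6·…·T1 = [-3/4 -5/8 -3/4; -1/2 1/4 -21/2; 0 0 1]

T = [-3/4 -5/8 -3/4; -1/2 1/4 -21/2; 0 0 1]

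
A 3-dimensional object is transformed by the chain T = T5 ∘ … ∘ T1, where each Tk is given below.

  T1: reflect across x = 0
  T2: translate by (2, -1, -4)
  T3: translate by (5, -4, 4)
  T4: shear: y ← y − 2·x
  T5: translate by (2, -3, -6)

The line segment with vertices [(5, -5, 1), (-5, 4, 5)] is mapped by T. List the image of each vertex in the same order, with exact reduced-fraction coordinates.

T1 reflect across x = 0: (5, -5, 1) → (-5, -5, 1); (-5, 4, 5) → (5, 4, 5)
T2 translate by (2, -1, -4): (-5, -5, 1) → (-3, -6, -3); (5, 4, 5) → (7, 3, 1)
T3 translate by (5, -4, 4): (-3, -6, -3) → (2, -10, 1); (7, 3, 1) → (12, -1, 5)
T4 shear: y ← y − 2·x: (2, -10, 1) → (2, -14, 1); (12, -1, 5) → (12, -25, 5)
T5 translate by (2, -3, -6): (2, -14, 1) → (4, -17, -5); (12, -25, 5) → (14, -28, -1)

image vertices: (4, -17, -5), (14, -28, -1)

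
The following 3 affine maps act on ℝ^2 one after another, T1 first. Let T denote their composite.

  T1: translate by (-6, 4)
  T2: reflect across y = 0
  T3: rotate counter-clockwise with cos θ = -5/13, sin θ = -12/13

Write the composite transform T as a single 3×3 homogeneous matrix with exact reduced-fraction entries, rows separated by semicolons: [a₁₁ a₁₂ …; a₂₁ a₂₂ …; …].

T1 = [1 0 -6; 0 1 4; 0 0 1]
T2·T1 = [1 0 -6; 0 -1 -4; 0 0 1]
T3·…·T1 = [-5/13 -12/13 -18/13; -12/13 5/13 92/13; 0 0 1]

T = [-5/13 -12/13 -18/13; -12/13 5/13 92/13; 0 0 1]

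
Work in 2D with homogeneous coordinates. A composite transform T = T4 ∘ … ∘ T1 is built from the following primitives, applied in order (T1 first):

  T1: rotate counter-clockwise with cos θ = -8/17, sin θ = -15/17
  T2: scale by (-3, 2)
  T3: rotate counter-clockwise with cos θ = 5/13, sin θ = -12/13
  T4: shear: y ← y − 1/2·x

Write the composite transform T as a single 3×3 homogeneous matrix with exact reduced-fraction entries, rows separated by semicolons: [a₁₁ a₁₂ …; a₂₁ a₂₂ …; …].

T1 = [-8/17 15/17 0; -15/17 -8/17 0; 0 0 1]
T2·T1 = [24/17 -45/17 0; -30/17 -16/17 0; 0 0 1]
T3·…·T1 = [-240/221 -417/221 0; -438/221 460/221 0; 0 0 1]
T4·…·T1 = [-240/221 -417/221 0; -318/221 1337/442 0; 0 0 1]

T = [-240/221 -417/221 0; -318/221 1337/442 0; 0 0 1]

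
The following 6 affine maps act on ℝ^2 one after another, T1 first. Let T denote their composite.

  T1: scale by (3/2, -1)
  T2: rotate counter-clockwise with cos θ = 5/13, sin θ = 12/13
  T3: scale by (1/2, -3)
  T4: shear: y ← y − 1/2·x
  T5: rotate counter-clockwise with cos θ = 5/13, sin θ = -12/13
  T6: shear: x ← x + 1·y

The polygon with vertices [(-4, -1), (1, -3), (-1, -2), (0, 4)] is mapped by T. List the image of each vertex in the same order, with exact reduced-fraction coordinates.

image vertices: (7485/338, 2619/338), (-11697/1352, -2307/1352), (5217/1352, 2787/1352), (648/169, -48/169)

T1 scale by (3/2, -1): (-4, -1) → (-6, 1); (1, -3) → (3/2, 3); (-1, -2) → (-3/2, 2); (0, 4) → (0, -4)
T2 rotate counter-clockwise with cos θ = 5/13, sin θ = 12/13: (-6, 1) → (-42/13, -67/13); (3/2, 3) → (-57/26, 33/13); (-3/2, 2) → (-63/26, -8/13); (0, -4) → (48/13, -20/13)
T3 scale by (1/2, -3): (-42/13, -67/13) → (-21/13, 201/13); (-57/26, 33/13) → (-57/52, -99/13); (-63/26, -8/13) → (-63/52, 24/13); (48/13, -20/13) → (24/13, 60/13)
T4 shear: y ← y − 1/2·x: (-21/13, 201/13) → (-21/13, 423/26); (-57/52, -99/13) → (-57/52, -735/104); (-63/52, 24/13) → (-63/52, 255/104); (24/13, 60/13) → (24/13, 48/13)
T5 rotate counter-clockwise with cos θ = 5/13, sin θ = -12/13: (-21/13, 423/26) → (2433/169, 2619/338); (-57/52, -735/104) → (-4695/676, -2307/1352); (-63/52, 255/104) → (1215/676, 2787/1352); (24/13, 48/13) → (696/169, -48/169)
T6 shear: x ← x + 1·y: (2433/169, 2619/338) → (7485/338, 2619/338); (-4695/676, -2307/1352) → (-11697/1352, -2307/1352); (1215/676, 2787/1352) → (5217/1352, 2787/1352); (696/169, -48/169) → (648/169, -48/169)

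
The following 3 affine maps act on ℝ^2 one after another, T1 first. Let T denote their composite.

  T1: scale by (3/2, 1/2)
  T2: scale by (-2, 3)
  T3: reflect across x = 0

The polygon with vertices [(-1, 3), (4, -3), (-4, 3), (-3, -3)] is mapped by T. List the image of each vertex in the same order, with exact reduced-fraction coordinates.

T1 scale by (3/2, 1/2): (-1, 3) → (-3/2, 3/2); (4, -3) → (6, -3/2); (-4, 3) → (-6, 3/2); (-3, -3) → (-9/2, -3/2)
T2 scale by (-2, 3): (-3/2, 3/2) → (3, 9/2); (6, -3/2) → (-12, -9/2); (-6, 3/2) → (12, 9/2); (-9/2, -3/2) → (9, -9/2)
T3 reflect across x = 0: (3, 9/2) → (-3, 9/2); (-12, -9/2) → (12, -9/2); (12, 9/2) → (-12, 9/2); (9, -9/2) → (-9, -9/2)

image vertices: (-3, 9/2), (12, -9/2), (-12, 9/2), (-9, -9/2)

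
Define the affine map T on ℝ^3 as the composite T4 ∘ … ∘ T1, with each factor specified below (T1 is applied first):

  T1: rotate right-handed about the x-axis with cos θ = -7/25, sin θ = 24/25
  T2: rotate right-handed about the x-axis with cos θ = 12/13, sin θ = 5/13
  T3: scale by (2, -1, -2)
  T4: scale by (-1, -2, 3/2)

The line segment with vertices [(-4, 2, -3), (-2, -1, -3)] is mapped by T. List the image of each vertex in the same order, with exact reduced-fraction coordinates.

image vertices: (8, 54/25, -258/25), (4, 1926/325, -1077/325)

T1 rotate right-handed about the x-axis with cos θ = -7/25, sin θ = 24/25: (-4, 2, -3) → (-4, 58/25, 69/25); (-2, -1, -3) → (-2, 79/25, -3/25)
T2 rotate right-handed about the x-axis with cos θ = 12/13, sin θ = 5/13: (-4, 58/25, 69/25) → (-4, 27/25, 86/25); (-2, 79/25, -3/25) → (-2, 963/325, 359/325)
T3 scale by (2, -1, -2): (-4, 27/25, 86/25) → (-8, -27/25, -172/25); (-2, 963/325, 359/325) → (-4, -963/325, -718/325)
T4 scale by (-1, -2, 3/2): (-8, -27/25, -172/25) → (8, 54/25, -258/25); (-4, -963/325, -718/325) → (4, 1926/325, -1077/325)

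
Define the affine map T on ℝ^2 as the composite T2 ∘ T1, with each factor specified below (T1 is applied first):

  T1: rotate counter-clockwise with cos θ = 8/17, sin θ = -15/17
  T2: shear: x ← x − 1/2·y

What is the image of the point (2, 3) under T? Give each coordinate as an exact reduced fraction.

T(p) = (64/17, -6/17)

T1 rotate counter-clockwise with cos θ = 8/17, sin θ = -15/17: (2, 3) → (61/17, -6/17)
T2 shear: x ← x − 1/2·y: (61/17, -6/17) → (64/17, -6/17)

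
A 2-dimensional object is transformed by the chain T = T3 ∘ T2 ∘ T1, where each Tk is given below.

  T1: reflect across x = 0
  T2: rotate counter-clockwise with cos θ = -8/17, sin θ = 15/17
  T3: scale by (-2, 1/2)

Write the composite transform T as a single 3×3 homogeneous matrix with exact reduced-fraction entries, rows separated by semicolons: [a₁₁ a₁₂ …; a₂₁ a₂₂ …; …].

T = [-16/17 30/17 0; -15/34 -4/17 0; 0 0 1]

T1 = [-1 0 0; 0 1 0; 0 0 1]
T2·T1 = [8/17 -15/17 0; -15/17 -8/17 0; 0 0 1]
T3·…·T1 = [-16/17 30/17 0; -15/34 -4/17 0; 0 0 1]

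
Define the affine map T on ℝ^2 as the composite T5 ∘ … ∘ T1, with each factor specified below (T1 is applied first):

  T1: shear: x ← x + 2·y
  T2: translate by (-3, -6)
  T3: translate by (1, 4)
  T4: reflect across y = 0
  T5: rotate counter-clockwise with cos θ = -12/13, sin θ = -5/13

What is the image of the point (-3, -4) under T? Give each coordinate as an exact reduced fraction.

T(p) = (186/13, -7/13)

T1 shear: x ← x + 2·y: (-3, -4) → (-11, -4)
T2 translate by (-3, -6): (-11, -4) → (-14, -10)
T3 translate by (1, 4): (-14, -10) → (-13, -6)
T4 reflect across y = 0: (-13, -6) → (-13, 6)
T5 rotate counter-clockwise with cos θ = -12/13, sin θ = -5/13: (-13, 6) → (186/13, -7/13)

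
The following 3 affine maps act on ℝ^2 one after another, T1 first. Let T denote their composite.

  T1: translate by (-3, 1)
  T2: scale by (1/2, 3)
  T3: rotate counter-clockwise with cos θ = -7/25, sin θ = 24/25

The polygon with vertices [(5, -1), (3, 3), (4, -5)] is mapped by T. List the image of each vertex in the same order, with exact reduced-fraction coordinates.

T1 translate by (-3, 1): (5, -1) → (2, 0); (3, 3) → (0, 4); (4, -5) → (1, -4)
T2 scale by (1/2, 3): (2, 0) → (1, 0); (0, 4) → (0, 12); (1, -4) → (1/2, -12)
T3 rotate counter-clockwise with cos θ = -7/25, sin θ = 24/25: (1, 0) → (-7/25, 24/25); (0, 12) → (-288/25, -84/25); (1/2, -12) → (569/50, 96/25)

image vertices: (-7/25, 24/25), (-288/25, -84/25), (569/50, 96/25)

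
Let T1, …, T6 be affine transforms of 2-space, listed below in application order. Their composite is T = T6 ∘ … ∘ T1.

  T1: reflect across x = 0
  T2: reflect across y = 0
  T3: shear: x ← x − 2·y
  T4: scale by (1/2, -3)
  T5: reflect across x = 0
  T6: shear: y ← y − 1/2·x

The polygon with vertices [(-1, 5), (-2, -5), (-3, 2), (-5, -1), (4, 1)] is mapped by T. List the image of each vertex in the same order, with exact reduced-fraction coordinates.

image vertices: (-11/2, 71/4), (4, -17), (-7/2, 31/4), (-3/2, -9/4), (1, 5/2)

T1 reflect across x = 0: (-1, 5) → (1, 5); (-2, -5) → (2, -5); (-3, 2) → (3, 2); (-5, -1) → (5, -1); (4, 1) → (-4, 1)
T2 reflect across y = 0: (1, 5) → (1, -5); (2, -5) → (2, 5); (3, 2) → (3, -2); (5, -1) → (5, 1); (-4, 1) → (-4, -1)
T3 shear: x ← x − 2·y: (1, -5) → (11, -5); (2, 5) → (-8, 5); (3, -2) → (7, -2); (5, 1) → (3, 1); (-4, -1) → (-2, -1)
T4 scale by (1/2, -3): (11, -5) → (11/2, 15); (-8, 5) → (-4, -15); (7, -2) → (7/2, 6); (3, 1) → (3/2, -3); (-2, -1) → (-1, 3)
T5 reflect across x = 0: (11/2, 15) → (-11/2, 15); (-4, -15) → (4, -15); (7/2, 6) → (-7/2, 6); (3/2, -3) → (-3/2, -3); (-1, 3) → (1, 3)
T6 shear: y ← y − 1/2·x: (-11/2, 15) → (-11/2, 71/4); (4, -15) → (4, -17); (-7/2, 6) → (-7/2, 31/4); (-3/2, -3) → (-3/2, -9/4); (1, 3) → (1, 5/2)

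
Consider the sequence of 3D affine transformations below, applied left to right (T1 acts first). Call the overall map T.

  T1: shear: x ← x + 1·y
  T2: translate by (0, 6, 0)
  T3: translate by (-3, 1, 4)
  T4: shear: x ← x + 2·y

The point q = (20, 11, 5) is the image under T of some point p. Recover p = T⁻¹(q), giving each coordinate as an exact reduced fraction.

p = (-3, 4, 1)

T1 = [1 1 0 0; 0 1 0 0; 0 0 1 0; 0 0 0 1]
T2·T1 = [1 1 0 0; 0 1 0 6; 0 0 1 0; 0 0 0 1]
T3·…·T1 = [1 1 0 -3; 0 1 0 7; 0 0 1 4; 0 0 0 1]
T4·…·T1 = [1 3 0 11; 0 1 0 7; 0 0 1 4; 0 0 0 1]
det M = 1; M⁻¹ = [1 -3 0 10; 0 1 0 -7; 0 0 1 -4; 0 0 0 1]
M⁻¹ · (20, 11, 5)ᵀ = (-3, 4, 1)ᵀ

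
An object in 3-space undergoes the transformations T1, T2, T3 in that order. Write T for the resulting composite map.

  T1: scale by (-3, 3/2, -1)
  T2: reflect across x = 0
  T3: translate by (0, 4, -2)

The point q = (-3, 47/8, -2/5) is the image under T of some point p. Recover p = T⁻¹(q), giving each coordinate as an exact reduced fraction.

T1 = [-3 0 0 0; 0 3/2 0 0; 0 0 -1 0; 0 0 0 1]
T2·T1 = [3 0 0 0; 0 3/2 0 0; 0 0 -1 0; 0 0 0 1]
T3·…·T1 = [3 0 0 0; 0 3/2 0 4; 0 0 -1 -2; 0 0 0 1]
det M = -9/2; M⁻¹ = [1/3 0 0 0; 0 2/3 0 -8/3; 0 0 -1 -2; 0 0 0 1]
M⁻¹ · (-3, 47/8, -2/5)ᵀ = (-1, 5/4, -8/5)ᵀ

p = (-1, 5/4, -8/5)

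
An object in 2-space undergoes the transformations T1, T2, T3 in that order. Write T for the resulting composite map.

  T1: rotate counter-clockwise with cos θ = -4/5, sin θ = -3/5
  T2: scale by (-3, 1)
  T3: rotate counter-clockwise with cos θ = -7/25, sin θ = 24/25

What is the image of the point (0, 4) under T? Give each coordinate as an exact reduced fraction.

T1 rotate counter-clockwise with cos θ = -4/5, sin θ = -3/5: (0, 4) → (12/5, -16/5)
T2 scale by (-3, 1): (12/5, -16/5) → (-36/5, -16/5)
T3 rotate counter-clockwise with cos θ = -7/25, sin θ = 24/25: (-36/5, -16/5) → (636/125, -752/125)

T(p) = (636/125, -752/125)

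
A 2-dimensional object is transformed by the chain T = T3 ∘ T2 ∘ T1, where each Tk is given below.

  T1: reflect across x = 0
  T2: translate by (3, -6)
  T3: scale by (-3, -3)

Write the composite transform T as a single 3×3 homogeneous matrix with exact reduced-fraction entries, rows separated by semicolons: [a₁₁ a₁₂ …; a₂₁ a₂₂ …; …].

T = [3 0 -9; 0 -3 18; 0 0 1]

T1 = [-1 0 0; 0 1 0; 0 0 1]
T2·T1 = [-1 0 3; 0 1 -6; 0 0 1]
T3·…·T1 = [3 0 -9; 0 -3 18; 0 0 1]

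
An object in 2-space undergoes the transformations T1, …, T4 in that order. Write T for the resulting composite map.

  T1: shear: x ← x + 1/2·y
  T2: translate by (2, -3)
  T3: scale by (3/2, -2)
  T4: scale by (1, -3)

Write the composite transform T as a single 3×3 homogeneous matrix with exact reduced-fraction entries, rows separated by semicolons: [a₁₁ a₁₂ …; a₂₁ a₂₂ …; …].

T1 = [1 1/2 0; 0 1 0; 0 0 1]
T2·T1 = [1 1/2 2; 0 1 -3; 0 0 1]
T3·…·T1 = [3/2 3/4 3; 0 -2 6; 0 0 1]
T4·…·T1 = [3/2 3/4 3; 0 6 -18; 0 0 1]

T = [3/2 3/4 3; 0 6 -18; 0 0 1]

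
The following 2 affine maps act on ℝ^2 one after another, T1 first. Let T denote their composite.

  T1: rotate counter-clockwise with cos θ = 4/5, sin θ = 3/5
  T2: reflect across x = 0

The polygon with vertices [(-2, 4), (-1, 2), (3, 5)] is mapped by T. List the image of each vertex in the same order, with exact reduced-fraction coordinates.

image vertices: (4, 2), (2, 1), (3/5, 29/5)

T1 rotate counter-clockwise with cos θ = 4/5, sin θ = 3/5: (-2, 4) → (-4, 2); (-1, 2) → (-2, 1); (3, 5) → (-3/5, 29/5)
T2 reflect across x = 0: (-4, 2) → (4, 2); (-2, 1) → (2, 1); (-3/5, 29/5) → (3/5, 29/5)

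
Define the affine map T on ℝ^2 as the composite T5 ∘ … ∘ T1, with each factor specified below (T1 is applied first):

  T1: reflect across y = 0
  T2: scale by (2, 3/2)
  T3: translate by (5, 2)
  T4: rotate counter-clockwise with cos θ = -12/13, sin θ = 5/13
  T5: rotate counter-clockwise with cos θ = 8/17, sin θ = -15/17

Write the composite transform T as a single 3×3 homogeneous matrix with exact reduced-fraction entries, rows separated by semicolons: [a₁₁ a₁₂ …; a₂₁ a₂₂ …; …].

T = [-42/221 330/221 -545/221; 440/221 63/442 1058/221; 0 0 1]

T1 = [1 0 0; 0 -1 0; 0 0 1]
T2·T1 = [2 0 0; 0 -3/2 0; 0 0 1]
T3·…·T1 = [2 0 5; 0 -3/2 2; 0 0 1]
T4·…·T1 = [-24/13 15/26 -70/13; 10/13 18/13 1/13; 0 0 1]
T5·…·T1 = [-42/221 330/221 -545/221; 440/221 63/442 1058/221; 0 0 1]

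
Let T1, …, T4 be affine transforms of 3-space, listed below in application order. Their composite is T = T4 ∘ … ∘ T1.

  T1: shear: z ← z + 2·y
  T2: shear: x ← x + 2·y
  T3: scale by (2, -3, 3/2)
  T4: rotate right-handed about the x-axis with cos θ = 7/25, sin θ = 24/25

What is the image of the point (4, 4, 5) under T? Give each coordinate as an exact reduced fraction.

T1 shear: z ← z + 2·y: (4, 4, 5) → (4, 4, 13)
T2 shear: x ← x + 2·y: (4, 4, 13) → (12, 4, 13)
T3 scale by (2, -3, 3/2): (12, 4, 13) → (24, -12, 39/2)
T4 rotate right-handed about the x-axis with cos θ = 7/25, sin θ = 24/25: (24, -12, 39/2) → (24, -552/25, -303/50)

T(p) = (24, -552/25, -303/50)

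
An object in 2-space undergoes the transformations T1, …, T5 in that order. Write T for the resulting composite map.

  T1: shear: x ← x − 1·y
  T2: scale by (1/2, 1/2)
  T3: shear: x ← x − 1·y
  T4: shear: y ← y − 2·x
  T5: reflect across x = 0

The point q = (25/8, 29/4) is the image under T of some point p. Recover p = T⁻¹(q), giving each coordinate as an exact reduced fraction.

p = (-9/4, 2)

T1 = [1 -1 0; 0 1 0; 0 0 1]
T2·T1 = [1/2 -1/2 0; 0 1/2 0; 0 0 1]
T3·…·T1 = [1/2 -1 0; 0 1/2 0; 0 0 1]
T4·…·T1 = [1/2 -1 0; -1 5/2 0; 0 0 1]
T5·…·T1 = [-1/2 1 0; -1 5/2 0; 0 0 1]
det M = -1/4; M⁻¹ = [-10 4 0; -4 2 0; 0 0 1]
M⁻¹ · (25/8, 29/4)ᵀ = (-9/4, 2)ᵀ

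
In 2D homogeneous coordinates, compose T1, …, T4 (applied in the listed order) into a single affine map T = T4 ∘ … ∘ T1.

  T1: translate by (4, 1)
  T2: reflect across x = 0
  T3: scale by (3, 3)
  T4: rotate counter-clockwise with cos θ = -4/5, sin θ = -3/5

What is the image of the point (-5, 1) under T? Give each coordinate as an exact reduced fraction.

T(p) = (6/5, -33/5)

T1 translate by (4, 1): (-5, 1) → (-1, 2)
T2 reflect across x = 0: (-1, 2) → (1, 2)
T3 scale by (3, 3): (1, 2) → (3, 6)
T4 rotate counter-clockwise with cos θ = -4/5, sin θ = -3/5: (3, 6) → (6/5, -33/5)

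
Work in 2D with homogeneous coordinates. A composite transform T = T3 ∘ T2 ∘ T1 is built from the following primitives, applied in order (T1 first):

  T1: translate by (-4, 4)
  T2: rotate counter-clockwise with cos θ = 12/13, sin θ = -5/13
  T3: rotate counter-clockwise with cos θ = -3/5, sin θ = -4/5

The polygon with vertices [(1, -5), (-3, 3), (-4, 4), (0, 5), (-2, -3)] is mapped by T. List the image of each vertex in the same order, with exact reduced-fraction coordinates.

image vertices: (27/13, 31/13), (623/65, -161/65), (712/65, -184/65), (521/65, -372/65), (369/65, 142/65)

T1 translate by (-4, 4): (1, -5) → (-3, -1); (-3, 3) → (-7, 7); (-4, 4) → (-8, 8); (0, 5) → (-4, 9); (-2, -3) → (-6, 1)
T2 rotate counter-clockwise with cos θ = 12/13, sin θ = -5/13: (-3, -1) → (-41/13, 3/13); (-7, 7) → (-49/13, 119/13); (-8, 8) → (-56/13, 136/13); (-4, 9) → (-3/13, 128/13); (-6, 1) → (-67/13, 42/13)
T3 rotate counter-clockwise with cos θ = -3/5, sin θ = -4/5: (-41/13, 3/13) → (27/13, 31/13); (-49/13, 119/13) → (623/65, -161/65); (-56/13, 136/13) → (712/65, -184/65); (-3/13, 128/13) → (521/65, -372/65); (-67/13, 42/13) → (369/65, 142/65)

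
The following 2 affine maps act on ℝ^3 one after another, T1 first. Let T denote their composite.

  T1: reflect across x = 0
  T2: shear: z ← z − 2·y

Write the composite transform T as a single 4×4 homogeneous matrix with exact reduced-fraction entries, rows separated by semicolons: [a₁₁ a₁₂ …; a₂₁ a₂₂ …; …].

T1 = [-1 0 0 0; 0 1 0 0; 0 0 1 0; 0 0 0 1]
T2·T1 = [-1 0 0 0; 0 1 0 0; 0 -2 1 0; 0 0 0 1]

T = [-1 0 0 0; 0 1 0 0; 0 -2 1 0; 0 0 0 1]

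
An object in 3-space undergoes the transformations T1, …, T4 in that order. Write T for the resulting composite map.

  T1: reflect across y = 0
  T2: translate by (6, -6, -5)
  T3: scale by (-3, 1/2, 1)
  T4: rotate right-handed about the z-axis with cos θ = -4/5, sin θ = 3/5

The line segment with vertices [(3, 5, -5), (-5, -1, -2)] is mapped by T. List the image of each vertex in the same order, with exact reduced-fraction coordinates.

T1 reflect across y = 0: (3, 5, -5) → (3, -5, -5); (-5, -1, -2) → (-5, 1, -2)
T2 translate by (6, -6, -5): (3, -5, -5) → (9, -11, -10); (-5, 1, -2) → (1, -5, -7)
T3 scale by (-3, 1/2, 1): (9, -11, -10) → (-27, -11/2, -10); (1, -5, -7) → (-3, -5/2, -7)
T4 rotate right-handed about the z-axis with cos θ = -4/5, sin θ = 3/5: (-27, -11/2, -10) → (249/10, -59/5, -10); (-3, -5/2, -7) → (39/10, 1/5, -7)

image vertices: (249/10, -59/5, -10), (39/10, 1/5, -7)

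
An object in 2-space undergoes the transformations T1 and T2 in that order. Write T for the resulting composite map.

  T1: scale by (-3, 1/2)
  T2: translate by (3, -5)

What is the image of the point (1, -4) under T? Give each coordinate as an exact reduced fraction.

T(p) = (0, -7)

T1 scale by (-3, 1/2): (1, -4) → (-3, -2)
T2 translate by (3, -5): (-3, -2) → (0, -7)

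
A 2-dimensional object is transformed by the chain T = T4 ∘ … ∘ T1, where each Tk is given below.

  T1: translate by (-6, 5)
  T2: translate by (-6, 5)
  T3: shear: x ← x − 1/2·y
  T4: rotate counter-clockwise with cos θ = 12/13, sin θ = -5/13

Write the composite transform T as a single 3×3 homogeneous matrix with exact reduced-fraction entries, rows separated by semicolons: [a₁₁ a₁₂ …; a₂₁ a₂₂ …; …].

T1 = [1 0 -6; 0 1 5; 0 0 1]
T2·T1 = [1 0 -12; 0 1 10; 0 0 1]
T3·…·T1 = [1 -1/2 -17; 0 1 10; 0 0 1]
T4·…·T1 = [12/13 -1/13 -154/13; -5/13 29/26 205/13; 0 0 1]

T = [12/13 -1/13 -154/13; -5/13 29/26 205/13; 0 0 1]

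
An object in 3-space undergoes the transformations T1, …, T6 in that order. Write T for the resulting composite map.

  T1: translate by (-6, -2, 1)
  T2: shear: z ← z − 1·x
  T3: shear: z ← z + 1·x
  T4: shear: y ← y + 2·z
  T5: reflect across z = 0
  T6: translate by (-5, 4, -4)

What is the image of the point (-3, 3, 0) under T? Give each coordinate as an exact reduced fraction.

T(p) = (-14, 7, -5)

T1 translate by (-6, -2, 1): (-3, 3, 0) → (-9, 1, 1)
T2 shear: z ← z − 1·x: (-9, 1, 1) → (-9, 1, 10)
T3 shear: z ← z + 1·x: (-9, 1, 10) → (-9, 1, 1)
T4 shear: y ← y + 2·z: (-9, 1, 1) → (-9, 3, 1)
T5 reflect across z = 0: (-9, 3, 1) → (-9, 3, -1)
T6 translate by (-5, 4, -4): (-9, 3, -1) → (-14, 7, -5)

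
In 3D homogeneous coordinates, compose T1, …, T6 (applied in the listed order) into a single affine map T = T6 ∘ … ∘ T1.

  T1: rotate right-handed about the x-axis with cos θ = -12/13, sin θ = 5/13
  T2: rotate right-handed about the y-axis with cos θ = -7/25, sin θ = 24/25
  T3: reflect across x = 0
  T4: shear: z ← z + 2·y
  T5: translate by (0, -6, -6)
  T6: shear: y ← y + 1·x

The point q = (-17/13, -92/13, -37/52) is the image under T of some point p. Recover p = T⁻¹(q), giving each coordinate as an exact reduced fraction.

T1 = [1 0 0 0; 0 -12/13 -5/13 0; 0 5/13 -12/13 0; 0 0 0 1]
T2·T1 = [-7/25 24/65 -288/325 0; 0 -12/13 -5/13 0; -24/25 -7/65 84/325 0; 0 0 0 1]
T3·…·T1 = [7/25 -24/65 288/325 0; 0 -12/13 -5/13 0; -24/25 -7/65 84/325 0; 0 0 0 1]
T4·…·T1 = [7/25 -24/65 288/325 0; 0 -12/13 -5/13 0; -24/25 -127/65 -166/325 0; 0 0 0 1]
T5·…·T1 = [7/25 -24/65 288/325 0; 0 -12/13 -5/13 -6; -24/25 -127/65 -166/325 -6; 0 0 0 1]
T6·…·T1 = [7/25 -24/65 288/325 0; 7/25 -84/65 163/325 -6; -24/25 -127/65 -166/325 -6; 0 0 0 1]
det M = -1; M⁻¹ = [-41/25 48/25 -24/25 144/25; 22/65 -46/65 -7/65 -318/65; 581/325 -293/325 84/325 -1254/325; 0 0 0 1]
M⁻¹ · (-17/13, -92/13, -37/52)ᵀ = (-5, -1/4, 0)ᵀ

p = (-5, -1/4, 0)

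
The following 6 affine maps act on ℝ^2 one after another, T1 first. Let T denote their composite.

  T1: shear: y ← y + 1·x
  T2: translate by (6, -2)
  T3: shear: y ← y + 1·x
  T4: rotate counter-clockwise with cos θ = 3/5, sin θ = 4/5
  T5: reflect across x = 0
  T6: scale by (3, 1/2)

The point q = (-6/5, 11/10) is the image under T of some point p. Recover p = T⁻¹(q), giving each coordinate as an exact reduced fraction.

T1 = [1 0 0; 1 1 0; 0 0 1]
T2·T1 = [1 0 6; 1 1 -2; 0 0 1]
T3·…·T1 = [1 0 6; 2 1 4; 0 0 1]
T4·…·T1 = [-1 -4/5 2/5; 2 3/5 36/5; 0 0 1]
T5·…·T1 = [1 4/5 -2/5; 2 3/5 36/5; 0 0 1]
T6·…·T1 = [3 12/5 -6/5; 1 3/10 18/5; 0 0 1]
det M = -3/2; M⁻¹ = [-1/5 8/5 -6; 2/3 -2 8; 0 0 1]
M⁻¹ · (-6/5, 11/10)ᵀ = (-4, 5)ᵀ

p = (-4, 5)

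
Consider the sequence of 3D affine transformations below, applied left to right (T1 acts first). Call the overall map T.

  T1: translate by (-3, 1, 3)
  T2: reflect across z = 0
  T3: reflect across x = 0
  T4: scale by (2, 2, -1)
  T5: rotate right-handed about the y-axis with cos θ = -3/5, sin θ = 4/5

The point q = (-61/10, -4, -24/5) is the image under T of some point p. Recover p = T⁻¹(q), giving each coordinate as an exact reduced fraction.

p = (-3/4, -3, -5)

T1 = [1 0 0 -3; 0 1 0 1; 0 0 1 3; 0 0 0 1]
T2·T1 = [1 0 0 -3; 0 1 0 1; 0 0 -1 -3; 0 0 0 1]
T3·…·T1 = [-1 0 0 3; 0 1 0 1; 0 0 -1 -3; 0 0 0 1]
T4·…·T1 = [-2 0 0 6; 0 2 0 2; 0 0 1 3; 0 0 0 1]
T5·…·T1 = [6/5 0 4/5 -6/5; 0 2 0 2; 8/5 0 -3/5 -33/5; 0 0 0 1]
det M = -4; M⁻¹ = [3/10 0 2/5 3; 0 1/2 0 -1; 4/5 0 -3/5 -3; 0 0 0 1]
M⁻¹ · (-61/10, -4, -24/5)ᵀ = (-3/4, -3, -5)ᵀ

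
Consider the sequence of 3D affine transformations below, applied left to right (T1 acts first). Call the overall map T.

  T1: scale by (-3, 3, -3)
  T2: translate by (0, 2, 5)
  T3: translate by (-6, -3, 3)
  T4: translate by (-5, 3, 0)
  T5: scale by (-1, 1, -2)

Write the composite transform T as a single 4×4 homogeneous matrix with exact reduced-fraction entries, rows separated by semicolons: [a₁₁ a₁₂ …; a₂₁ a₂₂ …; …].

T1 = [-3 0 0 0; 0 3 0 0; 0 0 -3 0; 0 0 0 1]
T2·T1 = [-3 0 0 0; 0 3 0 2; 0 0 -3 5; 0 0 0 1]
T3·…·T1 = [-3 0 0 -6; 0 3 0 -1; 0 0 -3 8; 0 0 0 1]
T4·…·T1 = [-3 0 0 -11; 0 3 0 2; 0 0 -3 8; 0 0 0 1]
T5·…·T1 = [3 0 0 11; 0 3 0 2; 0 0 6 -16; 0 0 0 1]

T = [3 0 0 11; 0 3 0 2; 0 0 6 -16; 0 0 0 1]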